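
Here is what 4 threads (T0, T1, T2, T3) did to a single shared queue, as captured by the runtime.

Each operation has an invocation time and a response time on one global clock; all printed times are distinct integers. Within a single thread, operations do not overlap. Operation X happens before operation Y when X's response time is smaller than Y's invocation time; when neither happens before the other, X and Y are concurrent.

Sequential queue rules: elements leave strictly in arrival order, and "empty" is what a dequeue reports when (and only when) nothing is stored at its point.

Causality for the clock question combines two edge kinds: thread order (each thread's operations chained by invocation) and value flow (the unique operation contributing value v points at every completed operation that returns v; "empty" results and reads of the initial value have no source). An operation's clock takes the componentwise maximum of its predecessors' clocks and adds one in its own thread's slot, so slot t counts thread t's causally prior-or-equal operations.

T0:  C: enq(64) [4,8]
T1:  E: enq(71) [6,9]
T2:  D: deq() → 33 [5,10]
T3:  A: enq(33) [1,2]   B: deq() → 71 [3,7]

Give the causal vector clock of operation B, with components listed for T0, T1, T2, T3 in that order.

A, invoked 1, has no incoming edges; only T3's bump applies → (0, 0, 0, 1)
E, invoked 6, has no incoming edges; only T1's bump applies → (0, 1, 0, 0)
C, invoked 4, has no incoming edges; only T0's bump applies → (1, 0, 0, 0)
from VC(A)=(0, 0, 0, 1), D (invoked 5) maxes components and bumps T2 → (0, 0, 1, 1)
from VC(A)=(0, 0, 0, 1), VC(E)=(0, 1, 0, 0), B (invoked 3) maxes components and bumps T3 → (0, 1, 0, 2)
target: VC(B) = (0, 1, 0, 2)

(0, 1, 0, 2)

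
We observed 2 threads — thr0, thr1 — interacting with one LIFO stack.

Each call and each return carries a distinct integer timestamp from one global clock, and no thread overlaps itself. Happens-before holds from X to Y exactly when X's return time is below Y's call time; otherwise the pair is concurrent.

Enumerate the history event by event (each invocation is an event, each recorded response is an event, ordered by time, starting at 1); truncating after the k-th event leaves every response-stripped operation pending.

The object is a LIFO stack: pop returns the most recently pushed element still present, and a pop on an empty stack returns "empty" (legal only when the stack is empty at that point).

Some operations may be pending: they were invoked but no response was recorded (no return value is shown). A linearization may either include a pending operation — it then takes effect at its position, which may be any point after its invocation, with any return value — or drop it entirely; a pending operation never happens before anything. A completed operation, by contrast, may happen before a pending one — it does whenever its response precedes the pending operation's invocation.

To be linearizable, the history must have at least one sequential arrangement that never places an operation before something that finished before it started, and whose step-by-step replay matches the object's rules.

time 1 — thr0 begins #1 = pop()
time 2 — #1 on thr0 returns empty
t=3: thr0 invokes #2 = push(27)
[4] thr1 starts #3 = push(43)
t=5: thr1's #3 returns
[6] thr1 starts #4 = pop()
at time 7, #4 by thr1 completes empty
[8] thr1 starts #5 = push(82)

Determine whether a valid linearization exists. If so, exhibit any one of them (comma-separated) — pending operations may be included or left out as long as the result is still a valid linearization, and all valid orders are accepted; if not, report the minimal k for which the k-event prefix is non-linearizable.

not linearizable — minimal violating prefix: 7 events

through event 6 a valid linearization exists; event 7 (#4 responding at time 7) ends that
exhaustive check: the 3 completed LIFO stack ops admit one real-time order; illegal
completion choices over the 1 pending operation (#2) were checked; none helps
for example #1, #3, #4 (pending dropped) fails at step 3: #4 pop() → empty is not legal there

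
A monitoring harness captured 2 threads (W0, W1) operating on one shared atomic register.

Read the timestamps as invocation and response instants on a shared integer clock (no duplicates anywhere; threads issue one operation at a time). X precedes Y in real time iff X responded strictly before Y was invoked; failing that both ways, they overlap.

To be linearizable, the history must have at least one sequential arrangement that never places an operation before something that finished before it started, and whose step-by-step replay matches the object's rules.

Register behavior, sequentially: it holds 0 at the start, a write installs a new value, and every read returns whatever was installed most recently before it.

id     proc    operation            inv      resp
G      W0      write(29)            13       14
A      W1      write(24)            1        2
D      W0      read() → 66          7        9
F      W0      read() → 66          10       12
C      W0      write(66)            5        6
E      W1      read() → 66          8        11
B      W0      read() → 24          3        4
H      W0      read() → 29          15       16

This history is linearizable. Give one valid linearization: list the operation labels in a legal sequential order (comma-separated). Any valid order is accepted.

A, B, C, D, E, F, G, H

after step 1 (A write(24)): value 24
after step 2 (B read() → 24): value 24
after step 3 (C write(66)): value 66
after step 4 (D read() → 66): value 66
after step 5 (E read() → 66): value 66
after step 6 (F read() → 66): value 66
after step 7 (G write(29)): value 29
after step 8 (H read() → 29): value 29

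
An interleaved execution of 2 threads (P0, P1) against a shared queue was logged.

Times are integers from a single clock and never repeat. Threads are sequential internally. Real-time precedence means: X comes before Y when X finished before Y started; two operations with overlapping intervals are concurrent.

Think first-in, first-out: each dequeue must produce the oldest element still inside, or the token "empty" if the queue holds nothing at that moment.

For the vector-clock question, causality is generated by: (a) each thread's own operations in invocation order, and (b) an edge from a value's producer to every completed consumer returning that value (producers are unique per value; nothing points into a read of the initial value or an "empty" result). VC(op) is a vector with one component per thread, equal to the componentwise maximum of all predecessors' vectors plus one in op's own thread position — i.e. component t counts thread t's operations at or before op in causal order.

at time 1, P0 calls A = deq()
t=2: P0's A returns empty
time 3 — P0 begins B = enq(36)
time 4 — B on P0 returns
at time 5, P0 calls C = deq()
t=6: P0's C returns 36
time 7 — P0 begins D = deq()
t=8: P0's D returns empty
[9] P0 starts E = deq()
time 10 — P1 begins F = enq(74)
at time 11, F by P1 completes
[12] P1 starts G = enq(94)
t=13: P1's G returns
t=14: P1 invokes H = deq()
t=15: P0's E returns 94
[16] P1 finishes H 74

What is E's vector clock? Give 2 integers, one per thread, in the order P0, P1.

(5, 2)

VC(F, invoked at 10): no causal predecessors; +1 on P1 → (0, 1)
VC(A, invoked at 1): no causal predecessors; +1 on P0 → (1, 0)
invoked at 12, G merges VC(F)=(0, 1) and bumps P1's slot → (0, 2)
invoked at 3, B merges VC(A)=(1, 0) and bumps P0's slot → (2, 0)
invoked at 14, H merges VC(F)=(0, 1), VC(G)=(0, 2) and bumps P1's slot → (0, 3)
invoked at 5, C merges VC(B)=(2, 0) and bumps P0's slot → (3, 0)
invoked at 7, D merges VC(C)=(3, 0) and bumps P0's slot → (4, 0)
invoked at 9, E merges VC(D)=(4, 0), VC(G)=(0, 2) and bumps P0's slot → (5, 2)
target: VC(E) = (5, 2)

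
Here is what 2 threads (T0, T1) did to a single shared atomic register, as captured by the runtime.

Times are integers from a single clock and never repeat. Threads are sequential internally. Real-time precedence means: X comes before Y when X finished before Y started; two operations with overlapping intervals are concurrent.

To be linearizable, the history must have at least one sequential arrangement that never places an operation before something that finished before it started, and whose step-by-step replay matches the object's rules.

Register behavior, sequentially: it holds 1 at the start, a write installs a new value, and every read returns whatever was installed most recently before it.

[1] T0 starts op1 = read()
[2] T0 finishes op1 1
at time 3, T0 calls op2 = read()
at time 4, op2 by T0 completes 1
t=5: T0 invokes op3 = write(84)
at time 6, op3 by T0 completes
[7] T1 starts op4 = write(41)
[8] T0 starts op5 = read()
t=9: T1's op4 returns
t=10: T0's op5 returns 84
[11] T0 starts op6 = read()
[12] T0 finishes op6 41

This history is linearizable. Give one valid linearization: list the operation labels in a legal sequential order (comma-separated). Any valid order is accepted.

step 1: op1 read() → 1 — value 1
step 2: op2 read() → 1 — value 1
step 3: op3 write(84) — value 84
step 4: op5 read() → 84 — value 84
step 5: op4 write(41) — value 41
step 6: op6 read() → 41 — value 41

op1, op2, op3, op5, op4, op6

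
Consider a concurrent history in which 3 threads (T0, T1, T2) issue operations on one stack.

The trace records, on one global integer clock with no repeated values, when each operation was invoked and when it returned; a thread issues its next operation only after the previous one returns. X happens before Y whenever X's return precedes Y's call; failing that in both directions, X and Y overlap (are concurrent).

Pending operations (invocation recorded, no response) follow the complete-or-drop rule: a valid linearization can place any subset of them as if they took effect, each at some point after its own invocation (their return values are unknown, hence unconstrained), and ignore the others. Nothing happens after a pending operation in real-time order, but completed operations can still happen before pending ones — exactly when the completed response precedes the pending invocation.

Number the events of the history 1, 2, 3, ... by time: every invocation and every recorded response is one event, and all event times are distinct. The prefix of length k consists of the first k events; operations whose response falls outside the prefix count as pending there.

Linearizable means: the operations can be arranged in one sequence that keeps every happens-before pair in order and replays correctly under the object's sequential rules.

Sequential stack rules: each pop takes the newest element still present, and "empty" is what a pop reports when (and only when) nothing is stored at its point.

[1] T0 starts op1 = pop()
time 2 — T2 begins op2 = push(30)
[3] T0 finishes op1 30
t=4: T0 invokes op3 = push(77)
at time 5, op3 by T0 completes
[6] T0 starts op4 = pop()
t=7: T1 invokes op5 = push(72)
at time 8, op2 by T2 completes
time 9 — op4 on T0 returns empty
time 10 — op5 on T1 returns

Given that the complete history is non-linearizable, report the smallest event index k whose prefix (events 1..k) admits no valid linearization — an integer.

events 1..8 are linearizable, e.g. via op2, op1, op3:
step 1: op2 push(30) — stack <30>
step 2: op1 pop() → 30 — stack <>
step 3: op3 push(77) — stack <77>
once event 9 joins (op4's response, time 9), exhaustive search finds no witness
no escape via the 1 pending operation (op5): every completion choice fails
for example op1, op2, op3, op4 (pending dropped) fails at step 1: op1 pop() → 30 is not legal there
for example op1, op3, op2, op4 (pending dropped) fails at step 1: op1 pop() → 30 is not legal there

9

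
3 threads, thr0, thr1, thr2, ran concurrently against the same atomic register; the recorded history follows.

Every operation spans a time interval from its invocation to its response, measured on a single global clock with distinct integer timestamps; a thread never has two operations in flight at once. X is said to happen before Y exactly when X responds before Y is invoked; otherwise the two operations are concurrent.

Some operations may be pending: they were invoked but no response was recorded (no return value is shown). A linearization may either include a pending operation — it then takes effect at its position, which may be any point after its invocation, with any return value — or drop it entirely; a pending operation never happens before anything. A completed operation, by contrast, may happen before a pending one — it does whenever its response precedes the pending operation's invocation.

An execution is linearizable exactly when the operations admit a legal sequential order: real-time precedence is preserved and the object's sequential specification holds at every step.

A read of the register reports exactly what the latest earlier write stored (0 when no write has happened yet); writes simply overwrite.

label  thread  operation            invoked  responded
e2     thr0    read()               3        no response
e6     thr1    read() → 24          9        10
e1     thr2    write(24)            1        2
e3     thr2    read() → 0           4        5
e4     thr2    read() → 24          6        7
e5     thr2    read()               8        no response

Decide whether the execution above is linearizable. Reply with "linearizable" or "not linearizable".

cut after 4 events: linearizable; cut after 5 events (e3 responds, time 5): not linearizable
a single order respects real time; the 2 completed atomic register operations fail replay along it
completion choices over the 1 pending operation (e2) were checked; none helps
e.g. e1, e3 (pending dropped): illegal at step 2, since e3 read() → 0 cannot apply there

not linearizable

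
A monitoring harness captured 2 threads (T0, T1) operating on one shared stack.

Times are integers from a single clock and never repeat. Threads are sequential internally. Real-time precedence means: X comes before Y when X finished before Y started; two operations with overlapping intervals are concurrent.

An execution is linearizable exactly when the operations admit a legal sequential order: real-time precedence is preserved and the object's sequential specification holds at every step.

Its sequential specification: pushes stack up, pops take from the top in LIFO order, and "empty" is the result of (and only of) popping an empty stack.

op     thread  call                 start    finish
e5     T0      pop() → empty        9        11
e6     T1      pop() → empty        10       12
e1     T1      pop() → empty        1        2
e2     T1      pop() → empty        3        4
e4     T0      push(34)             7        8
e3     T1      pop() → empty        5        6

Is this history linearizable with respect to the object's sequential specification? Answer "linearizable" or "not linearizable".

cut after 11 events: linearizable; cut after 12 events (e6 responds, time 12): not linearizable
no legal order exists: 2 real-time-consistent candidates over 6 completed stack operations, all rejected
take e1, e2, e3, e4, e5, e6: step 5 already fails, because e5 pop() → empty cannot occur there
take e1, e2, e3, e4, e6, e5: step 5 already fails, because e6 pop() → empty cannot occur there

not linearizable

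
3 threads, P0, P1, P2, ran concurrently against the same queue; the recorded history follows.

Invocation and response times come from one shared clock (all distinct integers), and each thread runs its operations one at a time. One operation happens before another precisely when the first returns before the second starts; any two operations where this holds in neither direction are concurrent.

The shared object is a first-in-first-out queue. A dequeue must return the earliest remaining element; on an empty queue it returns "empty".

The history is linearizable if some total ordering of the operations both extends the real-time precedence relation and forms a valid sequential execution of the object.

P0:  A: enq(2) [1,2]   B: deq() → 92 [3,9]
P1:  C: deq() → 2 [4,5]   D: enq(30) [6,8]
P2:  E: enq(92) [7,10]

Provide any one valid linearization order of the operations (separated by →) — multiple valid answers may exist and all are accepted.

A → C → E → B → D

1. A enq(2), leaving queue <2>
2. C deq() → 2, leaving queue <>
3. E enq(92), leaving queue <92>
4. B deq() → 92, leaving queue <>
5. D enq(30), leaving queue <30>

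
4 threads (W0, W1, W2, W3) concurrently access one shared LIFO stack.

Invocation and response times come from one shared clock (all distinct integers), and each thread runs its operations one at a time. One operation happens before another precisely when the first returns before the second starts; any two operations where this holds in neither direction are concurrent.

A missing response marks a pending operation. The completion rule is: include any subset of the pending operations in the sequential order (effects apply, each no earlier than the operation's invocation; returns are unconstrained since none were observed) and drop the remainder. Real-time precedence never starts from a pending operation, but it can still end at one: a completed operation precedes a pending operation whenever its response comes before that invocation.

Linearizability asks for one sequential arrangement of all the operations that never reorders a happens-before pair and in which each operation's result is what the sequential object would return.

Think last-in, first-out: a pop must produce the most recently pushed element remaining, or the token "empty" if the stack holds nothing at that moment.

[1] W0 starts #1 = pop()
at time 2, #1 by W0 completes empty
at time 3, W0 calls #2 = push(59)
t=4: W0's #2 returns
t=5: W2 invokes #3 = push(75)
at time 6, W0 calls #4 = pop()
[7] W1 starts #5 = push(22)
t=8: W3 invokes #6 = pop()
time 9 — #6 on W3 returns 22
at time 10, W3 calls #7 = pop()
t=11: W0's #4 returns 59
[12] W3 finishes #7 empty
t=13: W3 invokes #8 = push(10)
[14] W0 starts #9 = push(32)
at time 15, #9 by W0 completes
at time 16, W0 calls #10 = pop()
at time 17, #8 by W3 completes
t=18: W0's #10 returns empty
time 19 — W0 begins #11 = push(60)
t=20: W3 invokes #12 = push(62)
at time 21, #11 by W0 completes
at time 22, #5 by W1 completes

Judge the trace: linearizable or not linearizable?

not linearizable

events 1..17 are fine; event 18 — the response of #10 at time 18 — makes the prefix non-linearizable
checked exhaustively: 9 real-time-consistent orders of 8 completed operations, zero legal LIFO stack replays
no completion choice of the 2 pending operations (#3, #5) rescues it — every subset was tried
one such order, #1, #2, #4, #6, #7, #8, #9, #10 (pending dropped), breaks at step 4 where #6 pop() → 22 is illegal
one such order, #1, #2, #4, #6, #7, #9, #8, #10 (pending dropped), breaks at step 4 where #6 pop() → 22 is illegal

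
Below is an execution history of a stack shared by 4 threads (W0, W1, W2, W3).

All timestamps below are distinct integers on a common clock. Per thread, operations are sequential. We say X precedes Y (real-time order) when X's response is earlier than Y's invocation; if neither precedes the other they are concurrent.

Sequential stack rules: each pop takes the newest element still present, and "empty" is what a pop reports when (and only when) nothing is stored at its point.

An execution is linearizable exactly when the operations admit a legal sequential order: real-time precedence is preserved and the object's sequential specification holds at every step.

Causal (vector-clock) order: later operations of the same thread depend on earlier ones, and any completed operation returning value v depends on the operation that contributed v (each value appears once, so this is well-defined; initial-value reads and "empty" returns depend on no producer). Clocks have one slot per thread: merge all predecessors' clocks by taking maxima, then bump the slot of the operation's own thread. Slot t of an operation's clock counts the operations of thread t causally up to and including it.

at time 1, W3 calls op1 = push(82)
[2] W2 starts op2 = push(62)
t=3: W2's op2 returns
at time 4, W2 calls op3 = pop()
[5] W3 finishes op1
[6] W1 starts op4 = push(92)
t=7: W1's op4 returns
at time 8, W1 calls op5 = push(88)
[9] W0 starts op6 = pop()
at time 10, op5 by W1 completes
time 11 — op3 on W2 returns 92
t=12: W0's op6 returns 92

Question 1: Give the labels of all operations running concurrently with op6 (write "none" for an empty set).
op3, op5

op6 spans [9,12]; an op avoiding the whole window 9..12 is ordered, any other is concurrent
op1 [1,5]: before
op2 [2,3]: before
op3 [4,11]: concurrent
op4 [6,7]: before
op5 [8,10]: concurrent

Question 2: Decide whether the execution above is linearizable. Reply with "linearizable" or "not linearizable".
not linearizable

prefix check: 1..11 passes, 1..12 fails once op6's time-12 response joins
18 orders of the 6 completed stack ops respect real time; none is legal
sample order op1, op2, op3, op4, op5, op6 stalls at step 3 — op3 pop() → 92 has no legal effect
sample order op1, op2, op3, op4, op6, op5 stalls at step 3 — op3 pop() → 92 has no legal effect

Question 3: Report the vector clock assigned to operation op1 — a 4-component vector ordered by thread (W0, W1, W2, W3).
(0, 0, 0, 1)

VC(op1, invoked at 1): no causal predecessors; +1 on W3 → (0, 0, 0, 1)
VC(op2, invoked at 2): no causal predecessors; +1 on W2 → (0, 0, 1, 0)
VC(op4, invoked at 6): no causal predecessors; +1 on W1 → (0, 1, 0, 0)
from VC(op4)=(0, 1, 0, 0), op5 (invoked 8) maxes components and bumps W1 → (0, 2, 0, 0)
from VC(op4)=(0, 1, 0, 0), op6 (invoked 9) maxes components and bumps W0 → (1, 1, 0, 0)
from VC(op2)=(0, 0, 1, 0), VC(op4)=(0, 1, 0, 0), op3 (invoked 4) maxes components and bumps W2 → (0, 1, 2, 0)
target: VC(op1) = (0, 0, 0, 1)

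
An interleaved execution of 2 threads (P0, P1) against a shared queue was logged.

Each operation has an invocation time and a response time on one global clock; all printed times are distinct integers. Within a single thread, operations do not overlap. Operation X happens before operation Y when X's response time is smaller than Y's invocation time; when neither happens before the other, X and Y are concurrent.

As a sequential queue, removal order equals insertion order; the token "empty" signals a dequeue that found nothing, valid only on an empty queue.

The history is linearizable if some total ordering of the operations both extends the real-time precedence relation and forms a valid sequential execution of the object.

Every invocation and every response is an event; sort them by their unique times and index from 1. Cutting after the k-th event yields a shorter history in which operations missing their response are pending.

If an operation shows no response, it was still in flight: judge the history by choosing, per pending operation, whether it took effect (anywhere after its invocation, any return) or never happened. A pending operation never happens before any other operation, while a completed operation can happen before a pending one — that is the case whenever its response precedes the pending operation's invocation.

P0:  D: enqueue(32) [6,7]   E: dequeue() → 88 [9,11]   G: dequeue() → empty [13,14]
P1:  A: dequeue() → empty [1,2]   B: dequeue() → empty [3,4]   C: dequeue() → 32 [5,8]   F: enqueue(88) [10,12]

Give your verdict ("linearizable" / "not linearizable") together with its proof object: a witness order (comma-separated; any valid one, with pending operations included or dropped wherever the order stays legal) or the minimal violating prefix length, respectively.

step 1: A dequeue() → empty — queue <>
step 2: B dequeue() → empty — queue <>
step 3: D enqueue(32) — queue <32>
step 4: C dequeue() → 32 — queue <>
step 5: F enqueue(88) — queue <88>
step 6: E dequeue() → 88 — queue <>
step 7: G dequeue() → empty — queue <>

linearizable — witness: A, B, D, C, F, E, G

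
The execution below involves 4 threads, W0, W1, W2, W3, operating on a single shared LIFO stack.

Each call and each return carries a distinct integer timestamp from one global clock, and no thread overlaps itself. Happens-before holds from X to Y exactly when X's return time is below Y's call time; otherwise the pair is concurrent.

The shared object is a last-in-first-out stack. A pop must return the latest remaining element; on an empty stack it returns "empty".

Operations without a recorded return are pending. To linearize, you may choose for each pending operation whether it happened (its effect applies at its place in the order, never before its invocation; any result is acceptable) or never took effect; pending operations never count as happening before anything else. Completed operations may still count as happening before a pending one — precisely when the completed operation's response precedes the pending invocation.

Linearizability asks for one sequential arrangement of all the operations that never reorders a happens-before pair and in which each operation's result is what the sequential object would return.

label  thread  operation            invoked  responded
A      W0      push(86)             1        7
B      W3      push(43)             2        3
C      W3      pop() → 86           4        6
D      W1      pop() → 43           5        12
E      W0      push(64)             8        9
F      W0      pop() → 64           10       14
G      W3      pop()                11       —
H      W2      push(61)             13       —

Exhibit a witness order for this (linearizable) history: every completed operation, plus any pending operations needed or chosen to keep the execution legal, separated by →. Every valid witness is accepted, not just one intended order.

after step 1 (A push(86)): stack <86>
after step 2 (B push(43)): stack <86,43>
after step 3 (D pop() → 43): stack <86>
after step 4 (C pop() → 86): stack <>
after step 5 (E push(64)): stack <64>
after step 6 (F pop() → 64): stack <>

A → B → D → C → E → F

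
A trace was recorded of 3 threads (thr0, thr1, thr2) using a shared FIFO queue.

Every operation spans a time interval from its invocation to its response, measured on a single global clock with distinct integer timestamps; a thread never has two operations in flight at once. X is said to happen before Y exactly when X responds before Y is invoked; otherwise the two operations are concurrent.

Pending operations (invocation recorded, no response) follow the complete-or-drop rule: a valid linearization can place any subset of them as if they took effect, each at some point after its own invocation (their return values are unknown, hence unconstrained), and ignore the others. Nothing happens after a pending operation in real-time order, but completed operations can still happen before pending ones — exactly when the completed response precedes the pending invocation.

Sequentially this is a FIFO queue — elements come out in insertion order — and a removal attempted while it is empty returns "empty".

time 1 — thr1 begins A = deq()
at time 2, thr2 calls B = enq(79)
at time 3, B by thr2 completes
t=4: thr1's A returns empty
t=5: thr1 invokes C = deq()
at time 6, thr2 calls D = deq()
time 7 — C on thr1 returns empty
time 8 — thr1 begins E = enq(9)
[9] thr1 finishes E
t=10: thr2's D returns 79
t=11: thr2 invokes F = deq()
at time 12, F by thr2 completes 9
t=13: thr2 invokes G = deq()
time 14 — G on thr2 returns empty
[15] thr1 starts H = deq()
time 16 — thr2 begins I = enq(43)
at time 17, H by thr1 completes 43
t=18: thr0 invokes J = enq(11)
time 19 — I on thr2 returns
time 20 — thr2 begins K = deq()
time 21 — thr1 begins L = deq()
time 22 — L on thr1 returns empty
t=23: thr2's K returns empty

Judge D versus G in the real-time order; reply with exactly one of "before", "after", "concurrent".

before

D spans [6,10], G spans [13,14]
resp(D)=10 < inv(G)=13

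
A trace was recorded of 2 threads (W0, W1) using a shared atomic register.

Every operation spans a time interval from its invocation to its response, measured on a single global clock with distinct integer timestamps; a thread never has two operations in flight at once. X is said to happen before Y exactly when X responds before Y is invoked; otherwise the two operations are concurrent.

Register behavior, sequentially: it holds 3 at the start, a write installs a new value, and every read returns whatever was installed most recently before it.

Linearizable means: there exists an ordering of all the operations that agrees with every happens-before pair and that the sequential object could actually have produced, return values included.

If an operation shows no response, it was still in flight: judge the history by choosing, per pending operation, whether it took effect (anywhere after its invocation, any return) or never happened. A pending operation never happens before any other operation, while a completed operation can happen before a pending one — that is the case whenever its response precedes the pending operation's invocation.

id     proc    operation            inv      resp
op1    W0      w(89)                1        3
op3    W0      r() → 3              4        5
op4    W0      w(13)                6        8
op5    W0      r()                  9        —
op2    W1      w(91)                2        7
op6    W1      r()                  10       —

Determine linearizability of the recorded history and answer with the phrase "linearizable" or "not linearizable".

events 1..4 are fine; event 5 — the response of op3 at time 5 — makes the prefix non-linearizable
the sole real-time-consistent order of 2 completed operations fails the atomic register replay
including or dropping the 1 pending operation (op2) in any combination fails
take op1, op3 (pending dropped): step 2 already fails, because op3 r() → 3 cannot occur there

not linearizable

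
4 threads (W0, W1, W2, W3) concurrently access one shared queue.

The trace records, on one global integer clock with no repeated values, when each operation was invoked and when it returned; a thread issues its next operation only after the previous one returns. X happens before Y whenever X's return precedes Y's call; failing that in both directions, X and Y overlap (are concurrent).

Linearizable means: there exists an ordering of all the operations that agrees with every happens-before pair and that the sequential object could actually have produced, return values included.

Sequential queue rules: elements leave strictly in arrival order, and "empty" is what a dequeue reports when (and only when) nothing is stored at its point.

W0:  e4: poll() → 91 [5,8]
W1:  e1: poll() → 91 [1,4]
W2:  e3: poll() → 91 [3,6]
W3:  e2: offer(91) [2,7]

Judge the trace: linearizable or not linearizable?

not linearizable

the violation lands at event 6, e3's response at time 6: events 1..5 linearize, events 1..6 do not
2 orders of the 2 completed queue ops respect real time; none is legal
no escape via the 2 pending operations (e2, e4): every completion choice fails
for example e1, e3 (pending dropped) fails at step 1: e1 poll() → 91 is not legal there
for example e3, e1 (pending dropped) fails at step 1: e3 poll() → 91 is not legal there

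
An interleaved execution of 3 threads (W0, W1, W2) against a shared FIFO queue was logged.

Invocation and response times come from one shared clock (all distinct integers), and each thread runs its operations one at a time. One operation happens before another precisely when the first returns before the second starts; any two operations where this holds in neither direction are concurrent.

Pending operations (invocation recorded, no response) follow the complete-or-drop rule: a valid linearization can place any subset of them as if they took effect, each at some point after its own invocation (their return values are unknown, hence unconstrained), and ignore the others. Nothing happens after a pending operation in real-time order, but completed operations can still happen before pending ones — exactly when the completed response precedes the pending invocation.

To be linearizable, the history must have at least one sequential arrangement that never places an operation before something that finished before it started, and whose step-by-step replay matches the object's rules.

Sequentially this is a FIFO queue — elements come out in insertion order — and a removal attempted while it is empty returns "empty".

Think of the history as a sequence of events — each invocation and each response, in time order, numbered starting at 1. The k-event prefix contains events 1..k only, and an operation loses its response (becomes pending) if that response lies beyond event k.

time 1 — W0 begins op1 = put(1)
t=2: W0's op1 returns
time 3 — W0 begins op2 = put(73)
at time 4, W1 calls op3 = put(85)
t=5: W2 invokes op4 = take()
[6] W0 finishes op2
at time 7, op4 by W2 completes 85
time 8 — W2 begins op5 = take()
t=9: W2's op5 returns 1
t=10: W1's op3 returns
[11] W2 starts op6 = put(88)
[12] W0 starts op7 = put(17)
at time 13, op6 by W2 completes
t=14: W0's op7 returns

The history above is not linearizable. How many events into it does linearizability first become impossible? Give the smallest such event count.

7

events 1..6 are linearizable, e.g. via op1, op2:
1. op1 put(1), leaving queue <1>
2. op2 put(73), leaving queue <1,73>
include event 7 — op4 responding at 7 — and every candidate order breaks
every completion of the 1 pending operation (op3) was checked; none linearizes
sample order op1, op2, op4 (pending dropped) stalls at step 3 — op4 take() → 85 has no legal effect
sample order op1, op4, op2 (pending dropped) stalls at step 2 — op4 take() → 85 has no legal effect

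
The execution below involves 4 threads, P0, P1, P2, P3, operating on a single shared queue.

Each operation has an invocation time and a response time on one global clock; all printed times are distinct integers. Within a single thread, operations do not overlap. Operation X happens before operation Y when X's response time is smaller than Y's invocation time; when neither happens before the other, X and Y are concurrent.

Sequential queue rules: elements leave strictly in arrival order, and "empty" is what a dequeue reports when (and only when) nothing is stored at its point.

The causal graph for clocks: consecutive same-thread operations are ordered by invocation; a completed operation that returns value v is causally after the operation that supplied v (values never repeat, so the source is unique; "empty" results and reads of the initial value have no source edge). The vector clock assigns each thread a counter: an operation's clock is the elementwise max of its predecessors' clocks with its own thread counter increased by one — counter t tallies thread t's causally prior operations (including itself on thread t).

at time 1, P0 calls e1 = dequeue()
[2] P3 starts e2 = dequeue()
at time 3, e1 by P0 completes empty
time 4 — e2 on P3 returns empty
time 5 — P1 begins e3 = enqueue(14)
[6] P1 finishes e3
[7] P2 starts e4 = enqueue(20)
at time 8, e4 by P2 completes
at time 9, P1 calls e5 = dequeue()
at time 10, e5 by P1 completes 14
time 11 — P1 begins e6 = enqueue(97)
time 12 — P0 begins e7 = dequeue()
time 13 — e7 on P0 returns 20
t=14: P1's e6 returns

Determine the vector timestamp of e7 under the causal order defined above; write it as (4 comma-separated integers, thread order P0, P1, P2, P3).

root op e2, invoked 2: fresh clock plus P3's own tick → (0, 0, 0, 1)
root op e4, invoked 7: fresh clock plus P2's own tick → (0, 0, 1, 0)
root op e3, invoked 5: fresh clock plus P1's own tick → (0, 1, 0, 0)
root op e1, invoked 1: fresh clock plus P0's own tick → (1, 0, 0, 0)
VC(e5, invoked at 9): max of VC(e3)=(0, 1, 0, 0), then +1 on thread P1 → (0, 2, 0, 0)
VC(e6, invoked at 11): max of VC(e5)=(0, 2, 0, 0), then +1 on thread P1 → (0, 3, 0, 0)
VC(e7, invoked at 12): max of VC(e1)=(1, 0, 0, 0), VC(e4)=(0, 0, 1, 0), then +1 on thread P0 → (2, 0, 1, 0)
target: VC(e7) = (2, 0, 1, 0)

(2, 0, 1, 0)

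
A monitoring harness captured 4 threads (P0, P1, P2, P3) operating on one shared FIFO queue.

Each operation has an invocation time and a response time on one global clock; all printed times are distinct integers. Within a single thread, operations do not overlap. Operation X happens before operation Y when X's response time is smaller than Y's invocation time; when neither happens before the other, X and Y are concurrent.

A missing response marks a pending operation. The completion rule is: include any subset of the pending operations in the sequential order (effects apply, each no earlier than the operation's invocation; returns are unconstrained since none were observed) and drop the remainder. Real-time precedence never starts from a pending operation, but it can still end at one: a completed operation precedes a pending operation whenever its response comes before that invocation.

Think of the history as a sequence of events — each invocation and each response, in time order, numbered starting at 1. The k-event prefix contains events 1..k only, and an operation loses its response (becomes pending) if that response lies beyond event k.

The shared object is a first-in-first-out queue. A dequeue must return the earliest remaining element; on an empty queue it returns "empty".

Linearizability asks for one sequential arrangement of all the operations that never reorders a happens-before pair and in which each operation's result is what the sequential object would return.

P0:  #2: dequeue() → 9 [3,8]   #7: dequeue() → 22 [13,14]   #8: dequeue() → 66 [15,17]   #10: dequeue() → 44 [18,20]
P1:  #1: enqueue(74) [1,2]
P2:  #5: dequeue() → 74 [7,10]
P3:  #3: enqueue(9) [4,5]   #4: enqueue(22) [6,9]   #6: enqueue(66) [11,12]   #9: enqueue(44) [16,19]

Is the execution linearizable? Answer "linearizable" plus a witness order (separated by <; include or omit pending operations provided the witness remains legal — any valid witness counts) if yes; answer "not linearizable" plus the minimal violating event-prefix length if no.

linearizable — witness: #1 < #3 < #4 < #5 < #2 < #6 < #7 < #8 < #9 < #10

after step 1 (#1 enqueue(74)): queue <74>
after step 2 (#3 enqueue(9)): queue <74,9>
after step 3 (#4 enqueue(22)): queue <74,9,22>
after step 4 (#5 dequeue() → 74): queue <9,22>
after step 5 (#2 dequeue() → 9): queue <22>
after step 6 (#6 enqueue(66)): queue <22,66>
after step 7 (#7 dequeue() → 22): queue <66>
after step 8 (#8 dequeue() → 66): queue <>
after step 9 (#9 enqueue(44)): queue <44>
after step 10 (#10 dequeue() → 44): queue <>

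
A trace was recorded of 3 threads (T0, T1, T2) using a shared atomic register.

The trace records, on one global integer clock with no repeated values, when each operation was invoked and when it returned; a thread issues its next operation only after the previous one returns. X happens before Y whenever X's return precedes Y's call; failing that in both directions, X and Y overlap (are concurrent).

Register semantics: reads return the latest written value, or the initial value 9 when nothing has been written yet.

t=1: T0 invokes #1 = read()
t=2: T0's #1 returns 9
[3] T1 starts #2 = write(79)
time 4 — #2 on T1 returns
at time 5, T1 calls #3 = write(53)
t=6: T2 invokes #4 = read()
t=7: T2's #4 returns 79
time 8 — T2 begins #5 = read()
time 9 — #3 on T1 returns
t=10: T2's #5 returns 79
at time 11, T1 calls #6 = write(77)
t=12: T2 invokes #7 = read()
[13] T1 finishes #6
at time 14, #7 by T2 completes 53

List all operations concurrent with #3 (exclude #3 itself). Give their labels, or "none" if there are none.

#3 runs from 5 to 9; window-overlapping ops are concurrent
#1 [1,2]: before
#2 [3,4]: before
#4 [6,7]: concurrent
#5 [8,10]: concurrent
#6 [11,13]: after
#7 [12,14]: after

#4, #5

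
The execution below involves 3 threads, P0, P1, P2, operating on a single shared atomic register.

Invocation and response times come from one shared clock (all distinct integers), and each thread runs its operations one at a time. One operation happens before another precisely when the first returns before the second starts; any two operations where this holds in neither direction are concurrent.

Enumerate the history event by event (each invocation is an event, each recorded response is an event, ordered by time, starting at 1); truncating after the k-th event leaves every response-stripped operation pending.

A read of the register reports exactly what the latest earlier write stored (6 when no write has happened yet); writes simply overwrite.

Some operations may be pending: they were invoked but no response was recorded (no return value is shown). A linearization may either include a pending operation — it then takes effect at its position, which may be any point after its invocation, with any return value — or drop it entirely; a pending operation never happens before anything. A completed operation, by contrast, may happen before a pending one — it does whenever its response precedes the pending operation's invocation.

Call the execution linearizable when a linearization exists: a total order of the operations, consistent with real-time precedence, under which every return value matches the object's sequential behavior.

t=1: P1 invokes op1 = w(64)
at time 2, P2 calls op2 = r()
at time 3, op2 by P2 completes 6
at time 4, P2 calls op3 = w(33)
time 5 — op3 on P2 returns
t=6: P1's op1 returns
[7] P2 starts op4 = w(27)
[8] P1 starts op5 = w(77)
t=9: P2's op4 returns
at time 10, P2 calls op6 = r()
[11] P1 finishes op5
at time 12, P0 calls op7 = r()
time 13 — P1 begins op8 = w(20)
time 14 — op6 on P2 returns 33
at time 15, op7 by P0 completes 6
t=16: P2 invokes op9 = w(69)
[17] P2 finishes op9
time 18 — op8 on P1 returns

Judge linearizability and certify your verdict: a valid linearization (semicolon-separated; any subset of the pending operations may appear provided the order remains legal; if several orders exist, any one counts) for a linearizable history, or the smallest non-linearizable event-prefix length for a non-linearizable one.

not linearizable — minimal violating prefix: 14 events

the violation lands at event 14, op6's response at time 14: events 1..13 linearize, events 1..14 do not
all 9 real-time-respecting orders fail — 6 completed atomic register operations, no legal replay
every completion of the 2 pending operations (op7, op8) was checked; none linearizes
take op1, op2, op3, op4, op5, op6 (pending dropped): step 2 already fails, because op2 r() → 6 cannot occur there
take op1, op2, op3, op4, op6, op5 (pending dropped): step 2 already fails, because op2 r() → 6 cannot occur there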